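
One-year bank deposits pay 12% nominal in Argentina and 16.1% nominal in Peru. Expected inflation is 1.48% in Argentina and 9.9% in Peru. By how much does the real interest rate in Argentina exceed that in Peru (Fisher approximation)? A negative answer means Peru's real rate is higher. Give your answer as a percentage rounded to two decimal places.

4.32%

Argentina: 12% − 1.48% = 10.520%
Peru: 16.1% − 9.9% = 6.200%
Differential = 4.320% → 4.32%.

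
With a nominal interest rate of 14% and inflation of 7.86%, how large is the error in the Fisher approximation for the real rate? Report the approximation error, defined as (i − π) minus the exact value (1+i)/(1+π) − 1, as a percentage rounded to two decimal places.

Approximate: r ≈ 14.000% − 7.860% = 6.1400%
Exact: (1 + 0.1400)/(1 + 0.0786) − 1 = 5.6926%
Error = 6.1400% − 5.6926% = 0.4474% → 0.45%.

0.45%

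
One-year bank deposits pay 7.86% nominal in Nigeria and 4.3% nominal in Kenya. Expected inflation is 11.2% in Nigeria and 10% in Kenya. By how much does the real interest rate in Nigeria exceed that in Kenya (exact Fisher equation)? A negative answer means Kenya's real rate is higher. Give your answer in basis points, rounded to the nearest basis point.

218 basis points

Nigeria: (1 + 0.0786)/(1 + 0.1120) − 1 = -3.0036%
Kenya: (1 + 0.0430)/(1 + 0.1000) − 1 = -5.1818%
Differential = -3.0036% − (-5.1818%) = 2.1782% → 218 basis points.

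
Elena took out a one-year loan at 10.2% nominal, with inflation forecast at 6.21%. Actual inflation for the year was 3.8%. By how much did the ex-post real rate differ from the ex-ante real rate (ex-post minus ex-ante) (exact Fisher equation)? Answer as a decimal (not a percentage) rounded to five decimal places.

Ex-ante: (1 + 0.1020)/(1 + 0.0621) − 1 = 3.7567%
Ex-post: (1 + 0.1020)/(1 + 0.0380) − 1 = 6.1657%
Difference (ex-post − ex-ante) = 2.4090% → 0.02409.

0.02409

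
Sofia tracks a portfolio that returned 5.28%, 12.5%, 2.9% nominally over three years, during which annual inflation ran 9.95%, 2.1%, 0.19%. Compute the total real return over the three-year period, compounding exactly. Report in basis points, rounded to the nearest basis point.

Nominal growth factor = 1.0528 × 1.1250 × 1.0290 = 1.218748
Price-level growth factor = 1.0995 × 1.0210 × 1.0019 = 1.124722
Real growth factor = 1.218748 / 1.124722 = 1.083599
Total real return = 1.083599 − 1 → 836 basis points.

836 basis points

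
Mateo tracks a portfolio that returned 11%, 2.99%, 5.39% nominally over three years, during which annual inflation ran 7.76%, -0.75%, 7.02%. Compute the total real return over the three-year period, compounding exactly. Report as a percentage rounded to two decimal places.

Nominal growth factor = 1.1100 × 1.0299 × 1.0539 = 1.204807
Price-level growth factor = 1.0776 × 0.9925 × 1.0702 = 1.144598
Real growth factor = 1.204807 / 1.144598 = 1.052602
Total real return = 1.052602 − 1 → 5.26%.

5.26%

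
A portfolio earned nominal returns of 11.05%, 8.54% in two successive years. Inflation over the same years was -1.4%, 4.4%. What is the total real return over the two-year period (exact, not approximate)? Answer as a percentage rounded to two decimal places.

17.09%

Nominal growth factor = 1.1105 × 1.0854 = 1.205337
Price-level growth factor = 0.9860 × 1.0440 = 1.029384
Real growth factor = 1.205337 / 1.029384 = 1.170930
Total real return = 1.170930 − 1 → 17.09%.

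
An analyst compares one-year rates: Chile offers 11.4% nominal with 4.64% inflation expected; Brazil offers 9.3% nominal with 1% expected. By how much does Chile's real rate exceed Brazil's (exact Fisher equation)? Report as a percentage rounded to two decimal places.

-1.76%

Chile: (1 + 0.1140)/(1 + 0.0464) − 1 = 6.4602%
Brazil: (1 + 0.0930)/(1 + 0.0100) − 1 = 8.2178%
Differential = 6.4602% − 8.2178% = -1.7576% → -1.76%.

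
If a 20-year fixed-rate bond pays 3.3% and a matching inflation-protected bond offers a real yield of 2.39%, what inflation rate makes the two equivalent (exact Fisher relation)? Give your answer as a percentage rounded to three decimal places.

(1 + π) = (1 + i)/(1 + r) = 1.03300 / 1.02390 = 1.008888
Break-even inflation = 1.008888 − 1 → 0.889%.

0.889%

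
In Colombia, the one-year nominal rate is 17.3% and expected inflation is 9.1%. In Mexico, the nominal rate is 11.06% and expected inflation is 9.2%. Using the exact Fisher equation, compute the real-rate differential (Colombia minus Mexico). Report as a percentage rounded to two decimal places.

Colombia: (1 + 0.1730)/(1 + 0.0910) − 1 = 7.5160%
Mexico: (1 + 0.1106)/(1 + 0.0920) − 1 = 1.7033%
Differential = 7.5160% − 1.7033% = 5.8127% → 5.81%.

5.81%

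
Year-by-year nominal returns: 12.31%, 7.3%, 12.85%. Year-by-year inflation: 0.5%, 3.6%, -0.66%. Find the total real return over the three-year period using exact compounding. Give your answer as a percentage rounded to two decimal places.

Compound the nominal returns: 1.1231 × 1.0730 × 1.1285 = 1.359940.
Compound inflation: 1.0050 × 1.0360 × 0.9934 = 1.034308.
Deflate: 1.359940 / 1.034308 = 1.314830.
Total real return = 1.314830 − 1 → 31.48%.

31.48%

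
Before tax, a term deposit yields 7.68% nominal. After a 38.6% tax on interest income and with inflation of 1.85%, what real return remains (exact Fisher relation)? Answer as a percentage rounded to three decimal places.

2.813%

After-tax nominal return = 7.68% × (1 − 0.386) = 4.71552%.
1 + r = 1.0471552 / 1.01850 = 1.0281347
After-tax real rate = 1.0281347 − 1 → 2.813%.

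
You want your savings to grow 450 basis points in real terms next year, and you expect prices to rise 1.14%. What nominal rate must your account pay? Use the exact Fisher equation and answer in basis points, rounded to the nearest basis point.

569 basis points

(1 + i) = (1 + r)(1 + π) = 1.04500 × 1.01140 = 1.056913
i = 1.056913 − 1, so the required nominal rate is 569 basis points.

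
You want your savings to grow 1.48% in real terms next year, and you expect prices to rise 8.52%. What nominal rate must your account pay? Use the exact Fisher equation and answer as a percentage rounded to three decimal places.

10.126%

(1 + i) = (1 + r)(1 + π) = 1.01480 × 1.08520 = 1.10126096
i = 1.10126096 − 1, so the required nominal rate is 10.126%.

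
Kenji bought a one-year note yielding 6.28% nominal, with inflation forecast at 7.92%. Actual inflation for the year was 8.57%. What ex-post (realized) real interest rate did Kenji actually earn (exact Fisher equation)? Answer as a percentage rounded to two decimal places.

-2.11%

Ex-post: (1 + 0.0628)/(1 + 0.0857) − 1 = -2.1092%
So the realized real rate is -2.11%.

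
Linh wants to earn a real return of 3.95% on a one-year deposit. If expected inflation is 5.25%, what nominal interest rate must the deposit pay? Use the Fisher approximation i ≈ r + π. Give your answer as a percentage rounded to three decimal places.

9.200%

i ≈ r + π = 3.95% + 5.25% = 9.200%.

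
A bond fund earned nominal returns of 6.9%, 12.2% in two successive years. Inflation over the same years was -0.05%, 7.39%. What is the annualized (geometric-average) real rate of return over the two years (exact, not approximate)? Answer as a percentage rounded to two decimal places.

5.71%

Compound the nominal returns: 1.0690 × 1.1220 = 1.19941800.
Compound inflation: 0.9995 × 1.0739 = 1.07336305.
Deflate: 1.19941800 / 1.07336305 = 1.11743925.
Annualized real rate = 1.11743925^(1/2) − 1 = 5.7090% → 5.71%.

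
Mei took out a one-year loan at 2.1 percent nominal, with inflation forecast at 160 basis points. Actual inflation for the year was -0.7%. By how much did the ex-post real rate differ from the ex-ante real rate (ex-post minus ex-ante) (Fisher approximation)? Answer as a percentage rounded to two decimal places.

Ex-ante: 2.1% − 1.6% = 0.500%
Ex-post: 2.1% − (-0.7%) = 2.800%
Difference (ex-post − ex-ante) = 2.3000% → 2.30%.

2.30%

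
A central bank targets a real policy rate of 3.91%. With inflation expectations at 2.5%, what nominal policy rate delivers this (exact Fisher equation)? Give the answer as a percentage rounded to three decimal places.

6.508%

(1 + i) = (1 + r)(1 + π) = 1.03910 × 1.02500 = 1.0650775
i = 1.0650775 − 1, so the required nominal rate is 6.508%.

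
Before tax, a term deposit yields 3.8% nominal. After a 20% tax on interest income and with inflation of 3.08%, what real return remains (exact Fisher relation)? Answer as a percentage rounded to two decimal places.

After-tax nominal return = 3.8% × (1 − 0.2) = 3.0400%.
1 + r = 1.03040 / 1.03080 = 0.999612
After-tax real rate = 0.999612 − 1 → -0.04%.

-0.04%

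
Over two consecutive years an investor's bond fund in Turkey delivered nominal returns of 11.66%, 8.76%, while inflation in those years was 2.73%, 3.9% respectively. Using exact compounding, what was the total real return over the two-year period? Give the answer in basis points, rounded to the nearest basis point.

1378 basis points

Compound the nominal returns: 1.1166 × 1.0876 = 1.214414.
Compound inflation: 1.0273 × 1.0390 = 1.067365.
Deflate: 1.214414 / 1.067365 = 1.137769.
Total real return = 1.137769 − 1 → 1378 basis points.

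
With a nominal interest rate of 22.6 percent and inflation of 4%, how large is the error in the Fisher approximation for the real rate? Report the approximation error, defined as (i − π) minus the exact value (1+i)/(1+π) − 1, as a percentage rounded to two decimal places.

Approximate: r ≈ 22.600% − 4.000% = 18.6000%
Exact: (1 + 0.2260)/(1 + 0.0400) − 1 = 17.8846%
Error = 18.6000% − 17.8846% = 0.7154% → 0.72%.

0.72%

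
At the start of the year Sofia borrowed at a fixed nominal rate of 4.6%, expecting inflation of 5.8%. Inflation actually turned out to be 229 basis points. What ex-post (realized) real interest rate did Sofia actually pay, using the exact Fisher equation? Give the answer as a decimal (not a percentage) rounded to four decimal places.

Ex-post: (1 + 0.0460)/(1 + 0.0229) − 1 = 2.2583%
So the realized real rate is 0.0226.

0.0226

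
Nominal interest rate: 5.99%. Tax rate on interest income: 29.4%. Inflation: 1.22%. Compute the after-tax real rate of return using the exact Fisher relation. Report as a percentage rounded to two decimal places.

2.97%

After-tax nominal return = 5.99% × (1 − 0.294) = 4.22894%.
1 + r = 1.0422894 / 1.01220 = 1.029727
After-tax real rate = 1.029727 − 1 → 2.97%.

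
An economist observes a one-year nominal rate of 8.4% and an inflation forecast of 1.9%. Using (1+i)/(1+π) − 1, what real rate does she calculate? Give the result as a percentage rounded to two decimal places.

1 + r = 1.08400 / 1.01900 = 1.063788
r = 1.063788 − 1 = 6.3788%, i.e. 6.38%.

6.38%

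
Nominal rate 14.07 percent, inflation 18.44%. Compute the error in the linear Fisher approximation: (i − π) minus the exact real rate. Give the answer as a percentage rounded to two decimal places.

-0.68%

Approximate: r ≈ 14.070% − 18.440% = -4.3700%
Exact: (1 + 0.1407)/(1 + 0.1844) − 1 = -3.6896%
Error = -4.3700% − (-3.6896%) = -0.6804% → -0.68%.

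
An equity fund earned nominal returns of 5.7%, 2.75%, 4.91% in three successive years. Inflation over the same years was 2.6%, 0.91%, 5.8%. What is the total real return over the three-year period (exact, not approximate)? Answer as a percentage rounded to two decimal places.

4.02%

Compound the nominal returns: 1.0570 × 1.0275 × 1.0491 = 1.139393.
Compound inflation: 1.0260 × 1.0091 × 1.0580 = 1.095386.
Deflate: 1.139393 / 1.095386 = 1.040175.
Total real return = 1.040175 − 1 → 4.02%.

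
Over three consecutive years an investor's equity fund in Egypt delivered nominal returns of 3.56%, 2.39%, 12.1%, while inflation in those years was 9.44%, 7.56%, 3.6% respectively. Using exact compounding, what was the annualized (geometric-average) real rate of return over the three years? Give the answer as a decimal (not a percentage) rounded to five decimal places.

Nominal growth factor = 1.0356 × 1.0239 × 1.1210 = 1.18865329
Price-level growth factor = 1.0944 × 1.0756 × 1.0360 = 1.21951356
Real growth factor = 1.18865329 / 1.21951356 = 0.97469461
Annualized real rate = 0.97469461^(1/3) − 1 = -0.8507% → -0.00851.

-0.00851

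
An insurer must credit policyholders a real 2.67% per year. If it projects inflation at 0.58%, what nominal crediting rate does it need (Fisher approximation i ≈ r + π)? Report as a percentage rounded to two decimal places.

i ≈ r + π = 2.67% + 0.58% = 3.25%.

3.25%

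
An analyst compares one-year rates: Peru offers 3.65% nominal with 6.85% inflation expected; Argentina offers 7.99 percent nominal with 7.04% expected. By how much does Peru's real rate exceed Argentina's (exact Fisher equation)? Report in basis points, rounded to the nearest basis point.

-388 basis points

Peru: (1 + 0.0365)/(1 + 0.0685) − 1 = -2.9949%
Argentina: (1 + 0.0799)/(1 + 0.0704) − 1 = 0.8875%
Differential = -2.9949% − 0.8875% = -3.8824% → -388 basis points.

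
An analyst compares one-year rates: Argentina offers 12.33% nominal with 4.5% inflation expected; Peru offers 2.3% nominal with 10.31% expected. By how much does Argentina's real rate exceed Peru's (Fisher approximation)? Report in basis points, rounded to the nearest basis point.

Argentina: 12.33% − 4.5% = 7.830%
Peru: 2.3% − 10.31% = -8.010%
Differential = 15.840% → 1584 basis points.

1584 basis points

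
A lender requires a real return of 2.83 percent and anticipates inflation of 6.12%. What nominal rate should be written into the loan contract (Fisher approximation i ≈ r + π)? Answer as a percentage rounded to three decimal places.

8.950%

i ≈ r + π = 2.83% + 6.12% = 8.950%.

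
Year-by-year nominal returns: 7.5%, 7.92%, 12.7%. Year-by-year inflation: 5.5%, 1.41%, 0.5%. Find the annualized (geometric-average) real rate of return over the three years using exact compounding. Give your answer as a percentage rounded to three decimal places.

6.736%

Compound the nominal returns: 1.0750 × 1.0792 × 1.1270 = 1.30747778.
Compound inflation: 1.0550 × 1.0141 × 1.0050 = 1.07522488.
Deflate: 1.30747778 / 1.07522488 = 1.21600403.
Annualized real rate = 1.21600403^(1/3) − 1 = 6.7362% → 6.736%.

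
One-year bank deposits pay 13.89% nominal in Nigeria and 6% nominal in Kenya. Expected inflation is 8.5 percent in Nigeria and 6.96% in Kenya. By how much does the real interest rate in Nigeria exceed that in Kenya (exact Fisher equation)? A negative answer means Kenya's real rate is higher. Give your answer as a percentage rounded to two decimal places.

Nigeria: (1 + 0.1389)/(1 + 0.0850) − 1 = 4.9677%
Kenya: (1 + 0.0600)/(1 + 0.0696) − 1 = -0.8975%
Differential = 4.9677% − (-0.8975%) = 5.8653% → 5.87%.

5.87%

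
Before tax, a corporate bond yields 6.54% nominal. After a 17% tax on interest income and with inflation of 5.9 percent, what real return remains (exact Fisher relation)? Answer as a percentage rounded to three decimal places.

-0.446%

After-tax nominal return = 6.54% × (1 − 0.17) = 5.4282%.
1 + r = 1.054282 / 1.05900 = 0.9955449
After-tax real rate = 0.9955449 − 1 → -0.446%.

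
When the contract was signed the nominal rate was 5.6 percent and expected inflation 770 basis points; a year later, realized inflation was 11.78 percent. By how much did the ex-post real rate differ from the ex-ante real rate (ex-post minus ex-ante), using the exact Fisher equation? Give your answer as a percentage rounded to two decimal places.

-3.58%

Ex-ante: (1 + 0.0560)/(1 + 0.0770) − 1 = -1.9499%
Ex-post: (1 + 0.0560)/(1 + 0.1178) − 1 = -5.5287%
Difference (ex-post − ex-ante) = -3.5789% → -3.58%.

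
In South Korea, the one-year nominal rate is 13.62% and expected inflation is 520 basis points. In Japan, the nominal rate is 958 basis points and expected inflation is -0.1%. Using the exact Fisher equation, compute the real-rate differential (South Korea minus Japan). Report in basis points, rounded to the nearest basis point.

-169 basis points

South Korea: (1 + 0.1362)/(1 + 0.0520) − 1 = 8.0038%
Japan: (1 + 0.0958)/(1 − 0.0010) − 1 = 9.6897%
Differential = 8.0038% − 9.6897% = -1.6859% → -169 basis points.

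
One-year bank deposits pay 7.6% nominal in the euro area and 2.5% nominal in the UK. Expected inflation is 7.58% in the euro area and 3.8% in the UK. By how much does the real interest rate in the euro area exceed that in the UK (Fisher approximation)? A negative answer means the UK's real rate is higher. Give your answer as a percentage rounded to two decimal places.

1.32%

The euro area: 7.6% − 7.58% = 0.020%
The UK: 2.5% − 3.8% = -1.300%
Differential = 1.320% → 1.32%.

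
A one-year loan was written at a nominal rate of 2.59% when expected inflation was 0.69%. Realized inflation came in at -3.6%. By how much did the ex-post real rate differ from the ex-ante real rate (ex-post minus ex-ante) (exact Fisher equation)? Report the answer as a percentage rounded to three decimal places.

4.534%

Ex-ante: (1 + 0.0259)/(1 + 0.0069) − 1 = 1.8870%
Ex-post: (1 + 0.0259)/(1 − 0.0360) − 1 = 6.4212%
Difference (ex-post − ex-ante) = 4.5342% → 4.534%.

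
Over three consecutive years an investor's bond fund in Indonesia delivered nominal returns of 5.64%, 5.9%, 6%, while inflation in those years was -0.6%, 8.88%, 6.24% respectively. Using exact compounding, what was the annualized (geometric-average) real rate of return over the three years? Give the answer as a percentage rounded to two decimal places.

1.03%

Compound the nominal returns: 1.0564 × 1.0590 × 1.0600 = 1.18585126.
Compound inflation: 0.9940 × 1.0888 × 1.0624 = 1.14980067.
Deflate: 1.18585126 / 1.14980067 = 1.03135377.
Annualized real rate = 1.03135377^(1/3) − 1 = 1.0344% → 1.03%.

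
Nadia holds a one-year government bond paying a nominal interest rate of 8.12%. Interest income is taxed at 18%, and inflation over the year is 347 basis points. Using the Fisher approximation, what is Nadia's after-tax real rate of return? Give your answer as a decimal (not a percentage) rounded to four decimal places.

After-tax nominal return = 8.12% × (1 − 0.18) = 6.6584%.
r ≈ 6.6584% − 3.47% → 0.0319.

0.0319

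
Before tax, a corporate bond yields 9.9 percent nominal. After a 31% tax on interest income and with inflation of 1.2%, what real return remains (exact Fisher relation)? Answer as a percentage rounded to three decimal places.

After-tax nominal return = 9.9% × (1 − 0.31) = 6.8310%.
1 + r = 1.06831 / 1.01200 = 1.055642
After-tax real rate = 1.055642 − 1 → 5.564%.

5.564%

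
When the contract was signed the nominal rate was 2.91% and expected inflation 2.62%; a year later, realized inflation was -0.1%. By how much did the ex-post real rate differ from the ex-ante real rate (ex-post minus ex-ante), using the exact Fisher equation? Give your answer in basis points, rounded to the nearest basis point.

Ex-ante: (1 + 0.0291)/(1 + 0.0262) − 1 = 0.2826%
Ex-post: (1 + 0.0291)/(1 − 0.0010) − 1 = 3.0130%
Difference (ex-post − ex-ante) = 2.7304% → 273 basis points.

273 basis points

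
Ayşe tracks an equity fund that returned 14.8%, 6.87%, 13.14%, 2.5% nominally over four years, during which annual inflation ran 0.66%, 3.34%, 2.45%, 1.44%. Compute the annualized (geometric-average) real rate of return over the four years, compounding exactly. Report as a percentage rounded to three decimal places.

Nominal growth factor = 1.1480 × 1.0687 × 1.1314 × 1.0250 = 1.42277995
Price-level growth factor = 1.0066 × 1.0334 × 1.0245 × 1.0144 = 1.08105200
Real growth factor = 1.42277995 / 1.08105200 = 1.31610685
Annualized real rate = 1.31610685^(1/4) − 1 = 7.1082% → 7.108%.

7.108%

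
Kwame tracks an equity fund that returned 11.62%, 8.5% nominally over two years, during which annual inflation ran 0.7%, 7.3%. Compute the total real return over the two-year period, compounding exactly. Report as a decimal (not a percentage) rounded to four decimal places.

0.1208

Nominal growth factor = 1.1162 × 1.0850 = 1.211077
Price-level growth factor = 1.0070 × 1.0730 = 1.080511
Real growth factor = 1.211077 / 1.080511 = 1.120837
Total real return = 1.120837 − 1 → 0.1208.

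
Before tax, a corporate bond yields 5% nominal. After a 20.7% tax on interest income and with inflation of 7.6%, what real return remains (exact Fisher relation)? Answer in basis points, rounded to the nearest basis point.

-338 basis points

After-tax nominal return = 5% × (1 − 0.207) = 3.9650%.
1 + r = 1.03965 / 1.07600 = 0.966217
After-tax real rate = 0.966217 − 1 → -338 basis points.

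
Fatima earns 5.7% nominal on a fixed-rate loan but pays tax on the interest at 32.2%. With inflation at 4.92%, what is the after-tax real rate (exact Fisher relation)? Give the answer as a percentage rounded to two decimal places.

-1.01%

After-tax nominal return = 5.7% × (1 − 0.322) = 3.8646%.
1 + r = 1.038646 / 1.04920 = 0.989941
After-tax real rate = 0.989941 − 1 → -1.01%.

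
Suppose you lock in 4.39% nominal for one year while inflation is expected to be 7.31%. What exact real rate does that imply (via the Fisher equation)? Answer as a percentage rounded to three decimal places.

-2.721%

By the Fisher equation, 1 + r = (1 + i)/(1 + π).
1 + r = 1.04390 / 1.07310 = 0.972789
r = 0.972789 − 1 = -2.7211%, i.e. -2.721%.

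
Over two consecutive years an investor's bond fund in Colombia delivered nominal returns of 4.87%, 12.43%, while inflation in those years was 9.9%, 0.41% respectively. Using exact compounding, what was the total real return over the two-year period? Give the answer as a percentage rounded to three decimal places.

6.846%

Nominal growth factor = 1.0487 × 1.1243 = 1.179053
Price-level growth factor = 1.0990 × 1.0041 = 1.103506
Real growth factor = 1.179053 / 1.103506 = 1.068461
Total real return = 1.068461 − 1 → 6.846%.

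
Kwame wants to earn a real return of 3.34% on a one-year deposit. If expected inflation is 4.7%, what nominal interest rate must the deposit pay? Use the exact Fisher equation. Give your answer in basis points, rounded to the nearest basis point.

820 basis points

(1 + i) = (1 + r)(1 + π) = 1.03340 × 1.04700 = 1.0819698
i = 1.0819698 − 1, so the required nominal rate is 820 basis points.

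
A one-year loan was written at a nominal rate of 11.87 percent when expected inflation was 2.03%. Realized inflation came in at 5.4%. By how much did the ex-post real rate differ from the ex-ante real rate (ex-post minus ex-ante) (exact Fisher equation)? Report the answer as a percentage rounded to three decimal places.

Ex-ante: (1 + 0.1187)/(1 + 0.0203) − 1 = 9.6442%
Ex-post: (1 + 0.1187)/(1 + 0.0540) − 1 = 6.1385%
Difference (ex-post − ex-ante) = -3.5057% → -3.506%.

-3.506%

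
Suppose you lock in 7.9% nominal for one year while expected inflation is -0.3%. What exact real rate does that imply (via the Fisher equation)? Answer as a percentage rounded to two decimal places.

1 + r = 1.07900 / 0.99700 = 1.082247
r = 1.082247 − 1 = 8.2247%, i.e. 8.22%.

8.22%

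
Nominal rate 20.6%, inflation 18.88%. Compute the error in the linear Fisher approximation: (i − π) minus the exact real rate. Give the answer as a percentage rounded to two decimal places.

0.27%

Approximate: r ≈ 20.600% − 18.880% = 1.7200%
Exact: (1 + 0.2060)/(1 + 0.1888) − 1 = 1.4468%
Error = 1.7200% − 1.4468% = 0.2732% → 0.27%.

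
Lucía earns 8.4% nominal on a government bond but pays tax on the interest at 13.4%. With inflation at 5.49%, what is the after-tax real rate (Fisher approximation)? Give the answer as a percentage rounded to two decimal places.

After-tax nominal return = 8.4% × (1 − 0.134) = 7.2744%.
r ≈ 7.2744% − 5.49% → 1.78%.

1.78%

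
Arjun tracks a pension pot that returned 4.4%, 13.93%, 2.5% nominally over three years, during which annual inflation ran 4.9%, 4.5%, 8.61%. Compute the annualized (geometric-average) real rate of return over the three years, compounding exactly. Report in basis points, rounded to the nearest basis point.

Nominal growth factor = 1.0440 × 1.1393 × 1.0250 = 1.21916493
Price-level growth factor = 1.0490 × 1.0450 × 1.0861 = 1.19058825
Real growth factor = 1.21916493 / 1.19058825 = 1.02400215
Annualized real rate = 1.02400215^(1/3) − 1 = 0.7938% → 79 basis points.

79 basis points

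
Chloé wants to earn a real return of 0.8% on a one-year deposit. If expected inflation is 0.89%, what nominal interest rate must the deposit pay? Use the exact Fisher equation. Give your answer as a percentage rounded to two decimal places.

1.70%

(1 + i) = (1 + r)(1 + π) = 1.00800 × 1.00890 = 1.0169712
i = 1.0169712 − 1, so the required nominal rate is 1.70%.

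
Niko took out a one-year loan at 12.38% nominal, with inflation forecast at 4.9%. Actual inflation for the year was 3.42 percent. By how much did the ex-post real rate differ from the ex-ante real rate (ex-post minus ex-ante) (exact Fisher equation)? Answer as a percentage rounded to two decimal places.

Ex-ante: (1 + 0.1238)/(1 + 0.0490) − 1 = 7.1306%
Ex-post: (1 + 0.1238)/(1 + 0.0342) − 1 = 8.6637%
Difference (ex-post − ex-ante) = 1.5331% → 1.53%.

1.53%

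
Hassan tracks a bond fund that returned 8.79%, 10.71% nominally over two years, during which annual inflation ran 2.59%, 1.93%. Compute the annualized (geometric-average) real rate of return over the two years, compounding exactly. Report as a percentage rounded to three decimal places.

7.321%

Compound the nominal returns: 1.0879 × 1.1071 = 1.20441409.
Compound inflation: 1.0259 × 1.0193 = 1.04569987.
Deflate: 1.20441409 / 1.04569987 = 1.15177799.
Annualized real rate = 1.15177799^(1/2) − 1 = 7.3209% → 7.321%.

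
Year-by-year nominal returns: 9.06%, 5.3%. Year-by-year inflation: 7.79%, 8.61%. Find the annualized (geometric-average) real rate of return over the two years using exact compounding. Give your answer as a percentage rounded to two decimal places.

Nominal growth factor = 1.0906 × 1.0530 = 1.14840180
Price-level growth factor = 1.0779 × 1.0861 = 1.17070719
Real growth factor = 1.14840180 / 1.17070719 = 0.98094708
Annualized real rate = 0.98094708^(1/2) − 1 = -0.9572% → -0.96%.

-0.96%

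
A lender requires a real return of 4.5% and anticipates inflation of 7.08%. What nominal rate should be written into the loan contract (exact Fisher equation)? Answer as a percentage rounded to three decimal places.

11.899%

(1 + i) = (1 + r)(1 + π) = 1.04500 × 1.07080 = 1.118986
i = 1.118986 − 1, so the required nominal rate is 11.899%.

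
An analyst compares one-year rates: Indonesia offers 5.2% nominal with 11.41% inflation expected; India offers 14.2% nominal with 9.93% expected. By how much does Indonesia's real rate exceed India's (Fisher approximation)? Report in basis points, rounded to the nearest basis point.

-1048 basis points

Indonesia: 5.2% − 11.41% = -6.210%
India: 14.2% − 9.93% = 4.270%
Differential = -10.480% → -1048 basis points.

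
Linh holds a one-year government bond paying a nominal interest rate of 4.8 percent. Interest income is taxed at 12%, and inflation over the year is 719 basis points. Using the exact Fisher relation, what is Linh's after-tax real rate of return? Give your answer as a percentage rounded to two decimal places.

-2.77%

After-tax nominal return = 4.8% × (1 − 0.12) = 4.2240%.
1 + r = 1.04224 / 1.07190 = 0.972330
After-tax real rate = 0.972330 − 1 → -2.77%.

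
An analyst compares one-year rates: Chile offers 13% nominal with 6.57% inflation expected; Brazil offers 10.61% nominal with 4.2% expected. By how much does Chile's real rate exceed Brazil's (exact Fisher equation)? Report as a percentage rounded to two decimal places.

Chile: (1 + 0.1300)/(1 + 0.0657) − 1 = 6.0336%
Brazil: (1 + 0.1061)/(1 + 0.0420) − 1 = 6.1516%
Differential = 6.0336% − 6.1516% = -0.1180% → -0.12%.

-0.12%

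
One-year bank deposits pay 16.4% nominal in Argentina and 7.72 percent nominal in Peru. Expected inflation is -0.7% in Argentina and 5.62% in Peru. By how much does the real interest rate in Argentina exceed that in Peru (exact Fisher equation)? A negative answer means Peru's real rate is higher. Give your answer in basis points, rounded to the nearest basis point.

Argentina: (1 + 0.1640)/(1 − 0.0070) − 1 = 17.2205%
Peru: (1 + 0.0772)/(1 + 0.0562) − 1 = 1.9883%
Differential = 17.2205% − 1.9883% = 15.2323% → 1523 basis points.

1523 basis points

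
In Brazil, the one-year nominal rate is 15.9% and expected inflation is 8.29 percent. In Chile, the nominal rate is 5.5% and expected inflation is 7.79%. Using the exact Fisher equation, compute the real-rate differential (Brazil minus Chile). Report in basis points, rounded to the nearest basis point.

915 basis points

Brazil: (1 + 0.1590)/(1 + 0.0829) − 1 = 7.0274%
Chile: (1 + 0.0550)/(1 + 0.0779) − 1 = -2.1245%
Differential = 7.0274% − (-2.1245%) = 9.1519% → 915 basis points.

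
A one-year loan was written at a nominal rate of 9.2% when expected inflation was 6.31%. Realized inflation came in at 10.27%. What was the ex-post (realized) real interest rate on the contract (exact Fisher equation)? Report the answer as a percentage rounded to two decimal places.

-0.97%

Ex-post: (1 + 0.0920)/(1 + 0.1027) − 1 = -0.9703%
So the realized real rate is -0.97%.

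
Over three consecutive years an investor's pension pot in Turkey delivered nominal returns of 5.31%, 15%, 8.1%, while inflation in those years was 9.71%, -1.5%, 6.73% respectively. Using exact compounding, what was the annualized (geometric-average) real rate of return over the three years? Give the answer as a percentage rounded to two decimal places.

4.31%

Compound the nominal returns: 1.0531 × 1.1500 × 1.0810 = 1.30916127.
Compound inflation: 1.0971 × 0.9850 × 1.0673 = 1.15337081.
Deflate: 1.30916127 / 1.15337081 = 1.13507404.
Annualized real rate = 1.13507404^(1/3) − 1 = 4.3137% → 4.31%.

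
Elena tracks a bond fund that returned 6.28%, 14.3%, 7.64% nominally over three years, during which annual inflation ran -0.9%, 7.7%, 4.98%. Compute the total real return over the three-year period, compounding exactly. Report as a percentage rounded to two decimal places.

16.70%

Compound the nominal returns: 1.0628 × 1.1430 × 1.0764 = 1.307590.
Compound inflation: 0.9910 × 1.0770 × 1.0498 = 1.120459.
Deflate: 1.307590 / 1.120459 = 1.167013.
Total real return = 1.167013 − 1 → 16.70%.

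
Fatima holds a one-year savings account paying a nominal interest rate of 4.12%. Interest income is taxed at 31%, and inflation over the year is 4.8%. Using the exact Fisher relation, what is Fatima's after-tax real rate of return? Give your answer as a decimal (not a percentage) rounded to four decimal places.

After-tax nominal return = 4.12% × (1 − 0.31) = 2.8428%.
1 + r = 1.028428 / 1.04800 = 0.981324
After-tax real rate = 0.981324 − 1 → -0.0187.

-0.0187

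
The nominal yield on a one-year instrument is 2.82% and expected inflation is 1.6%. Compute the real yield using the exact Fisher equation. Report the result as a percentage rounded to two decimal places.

1.20%

1 + r = 1.02820 / 1.01600 = 1.012008
r = 1.012008 − 1 = 1.2008%, i.e. 1.20%.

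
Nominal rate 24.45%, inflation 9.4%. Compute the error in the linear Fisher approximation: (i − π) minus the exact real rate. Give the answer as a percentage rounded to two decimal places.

Approximate: r ≈ 24.450% − 9.400% = 15.0500%
Exact: (1 + 0.2445)/(1 + 0.0940) − 1 = 13.7569%
Error = 15.0500% − 13.7569% = 1.2931% → 1.29%.

1.29%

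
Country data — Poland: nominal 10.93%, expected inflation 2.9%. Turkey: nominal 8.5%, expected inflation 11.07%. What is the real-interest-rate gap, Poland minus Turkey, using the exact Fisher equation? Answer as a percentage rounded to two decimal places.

Poland: (1 + 0.1093)/(1 + 0.0290) − 1 = 7.8037%
Turkey: (1 + 0.0850)/(1 + 0.1107) − 1 = -2.3139%
Differential = 7.8037% − (-2.3139%) = 10.1175% → 10.12%.

10.12%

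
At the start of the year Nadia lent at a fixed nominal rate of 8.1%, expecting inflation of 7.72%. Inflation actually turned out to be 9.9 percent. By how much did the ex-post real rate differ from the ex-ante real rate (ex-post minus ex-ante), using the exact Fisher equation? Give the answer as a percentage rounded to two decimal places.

Ex-ante: (1 + 0.0810)/(1 + 0.0772) − 1 = 0.3528%
Ex-post: (1 + 0.0810)/(1 + 0.0990) − 1 = -1.6379%
Difference (ex-post − ex-ante) = -1.9906% → -1.99%.

-1.99%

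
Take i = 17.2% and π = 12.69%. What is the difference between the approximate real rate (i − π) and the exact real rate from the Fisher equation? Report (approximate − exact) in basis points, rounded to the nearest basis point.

51 basis points

Approximate: r ≈ 17.200% − 12.690% = 4.5100%
Exact: (1 + 0.1720)/(1 + 0.1269) − 1 = 4.0021%
Error = 4.5100% − 4.0021% = 0.5079% → 51 basis points.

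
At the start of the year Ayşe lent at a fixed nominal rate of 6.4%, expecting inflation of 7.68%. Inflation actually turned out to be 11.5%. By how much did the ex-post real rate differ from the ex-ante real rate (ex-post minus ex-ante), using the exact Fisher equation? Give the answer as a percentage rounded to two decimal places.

Ex-ante: (1 + 0.0640)/(1 + 0.0768) − 1 = -1.1887%
Ex-post: (1 + 0.0640)/(1 + 0.1150) − 1 = -4.5740%
Difference (ex-post − ex-ante) = -3.3853% → -3.39%.

-3.39%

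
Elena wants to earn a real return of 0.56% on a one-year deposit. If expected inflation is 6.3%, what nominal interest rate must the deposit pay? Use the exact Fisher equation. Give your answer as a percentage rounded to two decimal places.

(1 + i) = (1 + r)(1 + π) = 1.00560 × 1.06300 = 1.0689528
i = 1.0689528 − 1, so the required nominal rate is 6.90%.

6.90%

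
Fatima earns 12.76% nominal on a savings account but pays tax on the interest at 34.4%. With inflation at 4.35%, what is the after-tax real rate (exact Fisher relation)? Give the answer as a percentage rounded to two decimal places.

3.85%

After-tax nominal return = 12.76% × (1 − 0.344) = 8.37056%.
1 + r = 1.0837056 / 1.04350 = 1.038530
After-tax real rate = 1.038530 − 1 → 3.85%.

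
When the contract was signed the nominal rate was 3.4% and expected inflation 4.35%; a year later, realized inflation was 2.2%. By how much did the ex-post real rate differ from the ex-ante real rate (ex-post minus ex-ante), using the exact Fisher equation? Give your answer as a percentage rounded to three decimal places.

2.085%

Ex-ante: (1 + 0.0340)/(1 + 0.0435) − 1 = -0.9104%
Ex-post: (1 + 0.0340)/(1 + 0.0220) − 1 = 1.1742%
Difference (ex-post − ex-ante) = 2.0846% → 2.085%.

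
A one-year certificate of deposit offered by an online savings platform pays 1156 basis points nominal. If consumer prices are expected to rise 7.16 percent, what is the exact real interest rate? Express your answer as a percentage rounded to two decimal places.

4.11%

By the Fisher relation, 1 + r = (1 + i)/(1 + π).
1 + r = 1.11560 / 1.07160 = 1.041060
r = 1.041060 − 1 = 4.1060%, i.e. 4.11%.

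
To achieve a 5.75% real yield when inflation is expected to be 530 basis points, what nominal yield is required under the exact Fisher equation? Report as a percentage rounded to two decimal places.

(1 + i) = (1 + r)(1 + π) = 1.05750 × 1.05300 = 1.1135475
i = 1.1135475 − 1, so the required nominal rate is 11.35%.

11.35%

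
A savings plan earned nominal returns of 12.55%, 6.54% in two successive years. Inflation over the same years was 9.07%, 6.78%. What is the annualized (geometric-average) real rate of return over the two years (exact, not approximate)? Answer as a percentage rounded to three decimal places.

1.469%

Nominal growth factor = 1.1255 × 1.0654 = 1.19910770
Price-level growth factor = 1.0907 × 1.0678 = 1.16464946
Real growth factor = 1.19910770 / 1.16464946 = 1.02958679
Annualized real rate = 1.02958679^(1/2) − 1 = 1.4686% → 1.469%.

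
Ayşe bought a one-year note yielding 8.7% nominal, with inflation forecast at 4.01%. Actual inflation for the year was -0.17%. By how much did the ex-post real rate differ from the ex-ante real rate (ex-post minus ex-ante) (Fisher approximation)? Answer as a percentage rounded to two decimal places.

Ex-ante: 8.7% − 4.01% = 4.690%
Ex-post: 8.7% − (-0.17%) = 8.870%
Difference (ex-post − ex-ante) = 4.1800% → 4.18%.

4.18%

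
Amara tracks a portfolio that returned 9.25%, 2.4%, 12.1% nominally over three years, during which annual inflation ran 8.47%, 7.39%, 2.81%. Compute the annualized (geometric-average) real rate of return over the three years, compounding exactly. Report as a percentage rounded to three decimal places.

Nominal growth factor = 1.0925 × 1.0240 × 1.1210 = 1.25408512
Price-level growth factor = 1.0847 × 1.0739 × 1.0281 = 1.19759188
Real growth factor = 1.25408512 / 1.19759188 = 1.04717237
Annualized real rate = 1.04717237^(1/3) − 1 = 1.5483% → 1.548%.

1.548%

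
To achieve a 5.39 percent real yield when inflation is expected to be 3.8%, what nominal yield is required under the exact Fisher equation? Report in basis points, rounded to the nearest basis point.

939 basis points

(1 + i) = (1 + r)(1 + π) = 1.05390 × 1.03800 = 1.0939482
i = 1.0939482 − 1, so the required nominal rate is 939 basis points.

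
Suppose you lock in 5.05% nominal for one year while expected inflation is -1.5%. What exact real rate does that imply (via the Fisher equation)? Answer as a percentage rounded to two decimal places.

1 + r = 1.05050 / 0.98500 = 1.066497
r = 1.066497 − 1 = 6.6497%, i.e. 6.65%.

6.65%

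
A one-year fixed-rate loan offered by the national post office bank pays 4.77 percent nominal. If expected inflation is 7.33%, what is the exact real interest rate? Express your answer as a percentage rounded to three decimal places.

1 + r = 1.04770 / 1.07330 = 0.976148
r = 0.976148 − 1 = -2.3852%, i.e. -2.385%.

-2.385%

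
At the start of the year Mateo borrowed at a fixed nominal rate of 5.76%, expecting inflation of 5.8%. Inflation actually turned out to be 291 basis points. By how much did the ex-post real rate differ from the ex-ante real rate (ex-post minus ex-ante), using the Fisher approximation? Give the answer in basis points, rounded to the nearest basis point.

Ex-ante: 5.76% − 5.8% = -0.040%
Ex-post: 5.76% − 2.91% = 2.850%
Difference (ex-post − ex-ante) = 2.8900% → 289 basis points.

289 basis points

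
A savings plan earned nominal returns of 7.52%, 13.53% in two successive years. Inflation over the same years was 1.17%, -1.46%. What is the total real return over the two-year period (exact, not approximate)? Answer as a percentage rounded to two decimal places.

Nominal growth factor = 1.0752 × 1.1353 = 1.220675
Price-level growth factor = 1.0117 × 0.9854 = 0.996929
Real growth factor = 1.220675 / 0.996929 = 1.224435
Total real return = 1.224435 − 1 → 22.44%.

22.44%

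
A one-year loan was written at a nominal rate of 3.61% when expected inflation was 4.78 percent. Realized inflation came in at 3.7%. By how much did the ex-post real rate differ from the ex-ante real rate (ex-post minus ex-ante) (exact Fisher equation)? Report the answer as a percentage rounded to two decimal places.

1.03%

Ex-ante: (1 + 0.0361)/(1 + 0.0478) − 1 = -1.1166%
Ex-post: (1 + 0.0361)/(1 + 0.0370) − 1 = -0.0868%
Difference (ex-post − ex-ante) = 1.0298% → 1.03%.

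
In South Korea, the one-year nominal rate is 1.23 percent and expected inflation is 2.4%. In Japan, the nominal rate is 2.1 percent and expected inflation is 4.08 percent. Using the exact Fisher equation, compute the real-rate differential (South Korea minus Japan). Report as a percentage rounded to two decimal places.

0.76%

South Korea: (1 + 0.0123)/(1 + 0.0240) − 1 = -1.1426%
Japan: (1 + 0.0210)/(1 + 0.0408) − 1 = -1.9024%
Differential = -1.1426% − (-1.9024%) = 0.7598% → 0.76%.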